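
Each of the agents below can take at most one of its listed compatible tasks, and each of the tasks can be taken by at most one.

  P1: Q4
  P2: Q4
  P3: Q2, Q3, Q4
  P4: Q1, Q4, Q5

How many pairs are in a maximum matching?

3

Unit-capacity flow: source→left, listed edges, right→sink; max matching = max flow.
Augmenting path P1→Q4 (+1); matched 1.
Augmenting path P3→Q2 (+1); matched 2.
Augmenting path P4→Q1 (+1); matched 3.
No augmenting path remains; maximum matching = 3.
König certificate: {P3, P4, Q4} is a vertex cover of size 3 (every listed pair touches it), so no matching can be larger.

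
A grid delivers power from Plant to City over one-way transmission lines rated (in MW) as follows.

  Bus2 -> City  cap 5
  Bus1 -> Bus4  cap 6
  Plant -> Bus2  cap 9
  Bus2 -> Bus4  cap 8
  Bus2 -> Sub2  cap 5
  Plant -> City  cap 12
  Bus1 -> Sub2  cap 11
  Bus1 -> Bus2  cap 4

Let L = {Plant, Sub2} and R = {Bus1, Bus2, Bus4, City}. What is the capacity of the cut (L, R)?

Edges leaving {Plant, Sub2}: Plant→Bus2 (9), Plant→City (12).
Cut capacity = 9 + 12 = 21.

21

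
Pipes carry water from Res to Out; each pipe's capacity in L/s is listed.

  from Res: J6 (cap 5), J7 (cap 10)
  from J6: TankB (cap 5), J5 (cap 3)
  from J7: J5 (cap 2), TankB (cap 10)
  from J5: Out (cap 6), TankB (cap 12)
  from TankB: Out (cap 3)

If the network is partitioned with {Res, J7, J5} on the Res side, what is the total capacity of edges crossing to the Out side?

Edges leaving {Res, J7, J5}: Res→J6 (5), J7→TankB (10), J5→TankB (12), J5→Out (6).
Cut capacity = 5 + 10 + 12 + 6 = 33.

33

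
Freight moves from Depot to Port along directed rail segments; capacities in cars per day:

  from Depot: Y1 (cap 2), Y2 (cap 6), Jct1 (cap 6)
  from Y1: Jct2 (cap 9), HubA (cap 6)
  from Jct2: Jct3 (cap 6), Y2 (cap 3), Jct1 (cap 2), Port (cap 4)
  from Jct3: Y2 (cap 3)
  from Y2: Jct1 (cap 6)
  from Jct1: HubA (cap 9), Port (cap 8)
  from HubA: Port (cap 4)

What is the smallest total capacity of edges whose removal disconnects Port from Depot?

14

Augment Depot→Jct1→Port: bottleneck 6, flow now 6.
Augment Depot→Y1→Jct2→Port: bottleneck 2, flow now 8.
Augment Depot→Y2→Jct1→Port: bottleneck 2, flow now 10.
Augment Depot→Y2→Jct1→HubA→Port: bottleneck 4, flow now 14.
No augmenting path remains; maximum flow = 14.
By max-flow min-cut, the minimum cut capacity equals the max flow.
In the residual graph, reachable from Depot: {Depot}.
Min-cut edges: Depot→Y1 (2), Depot→Y2 (6), Depot→Jct1 (6); capacity 2 + 6 + 6 = 14.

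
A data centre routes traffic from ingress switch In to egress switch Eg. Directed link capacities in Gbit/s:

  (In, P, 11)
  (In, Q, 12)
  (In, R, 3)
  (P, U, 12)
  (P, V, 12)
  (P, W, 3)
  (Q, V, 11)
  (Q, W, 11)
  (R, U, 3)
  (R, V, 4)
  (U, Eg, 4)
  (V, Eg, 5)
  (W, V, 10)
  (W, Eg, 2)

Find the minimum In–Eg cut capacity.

11

Augment In→P→U→Eg: bottleneck 4, flow now 4.
Augment In→P→V→Eg: bottleneck 5, flow now 9.
Augment In→P→W→Eg: bottleneck 2, flow now 11.
No augmenting path remains; maximum flow = 11.
By max-flow min-cut, the minimum cut capacity equals the max flow.
In the residual graph, reachable from In: {In, P, Q, R, U, V, W}.
Min-cut edges: U→Eg (4), V→Eg (5), W→Eg (2); capacity 4 + 5 + 2 = 11.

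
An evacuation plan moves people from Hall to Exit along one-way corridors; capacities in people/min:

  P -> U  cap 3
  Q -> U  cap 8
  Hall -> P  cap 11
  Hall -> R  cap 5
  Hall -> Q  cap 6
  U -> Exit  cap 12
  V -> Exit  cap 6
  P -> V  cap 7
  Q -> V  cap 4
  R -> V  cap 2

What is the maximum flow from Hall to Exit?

15

Augment Hall→P→U→Exit: bottleneck 3, flow now 3.
Augment Hall→P→V→Exit: bottleneck 6, flow now 9.
Augment Hall→Q→U→Exit: bottleneck 6, flow now 15.
No augmenting path remains; maximum flow = 15.
In the residual graph, reachable from Hall: {Hall, P, R, V}.
Min-cut edges: Hall→Q (6), P→U (3), V→Exit (6); capacity 6 + 3 + 6 = 15.
This cut is saturated, so no flow can exceed 15.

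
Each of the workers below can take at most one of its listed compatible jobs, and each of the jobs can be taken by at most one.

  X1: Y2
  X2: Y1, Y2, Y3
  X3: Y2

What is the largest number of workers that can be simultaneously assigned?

2

Unit-capacity flow: source→left, listed edges, right→sink; max matching = max flow.
Augmenting path X1→Y2 (+1); matched 1.
Augmenting path X2→Y1 (+1); matched 2.
No augmenting path remains; maximum matching = 2.
König certificate: {X2, Y2} is a vertex cover of size 2 (every listed pair touches it), so no matching can be larger.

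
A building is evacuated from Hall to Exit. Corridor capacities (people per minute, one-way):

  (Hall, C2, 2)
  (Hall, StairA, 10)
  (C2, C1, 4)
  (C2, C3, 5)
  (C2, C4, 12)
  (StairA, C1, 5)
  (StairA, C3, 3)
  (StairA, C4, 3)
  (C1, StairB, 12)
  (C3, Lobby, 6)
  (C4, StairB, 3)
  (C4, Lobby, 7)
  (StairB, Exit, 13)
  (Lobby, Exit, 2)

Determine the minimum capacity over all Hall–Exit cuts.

Augment Hall→C2→C1→StairB→Exit: bottleneck 2, flow now 2.
Augment Hall→StairA→C1→StairB→Exit: bottleneck 5, flow now 7.
Augment Hall→StairA→C3→Lobby→Exit: bottleneck 2, flow now 9.
Augment Hall→StairA→C4→StairB→Exit: bottleneck 3, flow now 12.
No augmenting path remains; maximum flow = 12.
By max-flow min-cut, the minimum cut capacity equals the max flow.
In the residual graph, reachable from Hall: {Hall}.
Min-cut edges: Hall→C2 (2), Hall→StairA (10); capacity 2 + 10 = 12.

12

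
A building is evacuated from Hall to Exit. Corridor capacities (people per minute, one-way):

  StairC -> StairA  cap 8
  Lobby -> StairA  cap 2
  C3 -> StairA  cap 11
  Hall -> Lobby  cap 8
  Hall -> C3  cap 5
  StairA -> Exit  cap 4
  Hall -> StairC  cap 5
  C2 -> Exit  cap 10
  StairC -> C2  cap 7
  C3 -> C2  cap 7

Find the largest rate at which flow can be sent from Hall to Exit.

Augment Hall→C3→C2→Exit: bottleneck 5, flow now 5.
Augment Hall→Lobby→StairA→Exit: bottleneck 2, flow now 7.
Augment Hall→StairC→C2→Exit: bottleneck 5, flow now 12.
No augmenting path remains; maximum flow = 12.
In the residual graph, reachable from Hall: {Hall, Lobby}.
Min-cut edges: Hall→C3 (5), Hall→StairC (5), Lobby→StairA (2); capacity 5 + 5 + 2 = 12.
This cut is saturated, so no flow can exceed 12.

12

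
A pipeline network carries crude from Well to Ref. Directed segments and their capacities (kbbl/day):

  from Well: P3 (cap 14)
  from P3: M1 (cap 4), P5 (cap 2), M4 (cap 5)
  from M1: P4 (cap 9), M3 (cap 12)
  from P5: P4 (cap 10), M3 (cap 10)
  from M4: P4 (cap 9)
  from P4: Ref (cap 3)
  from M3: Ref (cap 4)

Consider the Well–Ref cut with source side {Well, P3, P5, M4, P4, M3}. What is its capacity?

11

Edges leaving {Well, P3, P5, M4, P4, M3}: P3→M1 (4), P4→Ref (3), M3→Ref (4).
Cut capacity = 4 + 3 + 4 = 11.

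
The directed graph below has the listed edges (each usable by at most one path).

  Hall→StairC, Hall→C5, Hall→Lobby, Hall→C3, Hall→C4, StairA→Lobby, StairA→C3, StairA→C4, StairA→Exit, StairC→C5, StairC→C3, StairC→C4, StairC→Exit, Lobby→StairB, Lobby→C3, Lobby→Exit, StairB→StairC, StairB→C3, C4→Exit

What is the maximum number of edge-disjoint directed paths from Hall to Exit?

3

Assign every edge capacity 1; by Menger, the answer equals the max flow.
Path Hall→StairC→Exit (+1); total 1.
Path Hall→Lobby→Exit (+1); total 2.
Path Hall→C4→Exit (+1); total 3.
No residual Hall→Exit path; max flow = 3.
Certifying cut of size 3: {Hall→C4, Hall→Lobby, Hall→StairC}.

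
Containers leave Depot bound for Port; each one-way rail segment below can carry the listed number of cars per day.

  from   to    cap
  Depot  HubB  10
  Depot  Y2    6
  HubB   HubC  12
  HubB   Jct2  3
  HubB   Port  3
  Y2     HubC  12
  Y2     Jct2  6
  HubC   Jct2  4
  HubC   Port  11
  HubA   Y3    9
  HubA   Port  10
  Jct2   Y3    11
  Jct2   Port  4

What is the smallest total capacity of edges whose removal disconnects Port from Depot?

16

Augment Depot→HubB→Port: bottleneck 3, flow now 3.
Augment Depot→HubB→HubC→Port: bottleneck 7, flow now 10.
Augment Depot→Y2→HubC→Port: bottleneck 4, flow now 14.
Augment Depot→Y2→Jct2→Port: bottleneck 2, flow now 16.
No augmenting path remains; maximum flow = 16.
By max-flow min-cut, the minimum cut capacity equals the max flow.
In the residual graph, reachable from Depot: {Depot}.
Min-cut edges: Depot→HubB (10), Depot→Y2 (6); capacity 10 + 6 = 16.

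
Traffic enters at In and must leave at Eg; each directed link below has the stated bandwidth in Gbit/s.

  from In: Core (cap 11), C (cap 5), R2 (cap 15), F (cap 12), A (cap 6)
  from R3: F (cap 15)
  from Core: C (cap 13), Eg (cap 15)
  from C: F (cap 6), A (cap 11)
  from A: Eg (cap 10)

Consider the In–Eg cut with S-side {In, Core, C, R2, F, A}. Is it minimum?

Given cut capacity: 15 + 10 = 25.
Augment In→Core→Eg: bottleneck 11, flow now 11.
Augment In→A→Eg: bottleneck 6, flow now 17.
Augment In→C→A→Eg: bottleneck 4, flow now 21.
No augmenting path remains; maximum flow = 21.
In the residual graph, reachable from In: {In, C, R2, F, A}.
Min-cut edges: In→Core (11), A→Eg (10); capacity 11 + 10 = 21.
Cut capacity 25 exceeds the max flow 21, so it is not minimum.

No — its capacity is 25, but the minimum cut has capacity 21.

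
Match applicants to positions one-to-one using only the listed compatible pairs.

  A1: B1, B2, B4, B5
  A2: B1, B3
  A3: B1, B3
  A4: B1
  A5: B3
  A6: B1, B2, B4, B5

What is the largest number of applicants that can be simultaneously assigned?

Unit-capacity flow: source→left, listed edges, right→sink; max matching = max flow.
Augmenting path A1→B1 (+1); matched 1.
Augmenting path A2→B3 (+1); matched 2.
Augmenting path A6→B2 (+1); matched 3.
Augmenting path A3→B1→A1→B4 (+1); matched 4.
No augmenting path remains; maximum matching = 4.
König certificate: {A1, A6, B1, B3} is a vertex cover of size 4 (every listed pair touches it), so no matching can be larger.

4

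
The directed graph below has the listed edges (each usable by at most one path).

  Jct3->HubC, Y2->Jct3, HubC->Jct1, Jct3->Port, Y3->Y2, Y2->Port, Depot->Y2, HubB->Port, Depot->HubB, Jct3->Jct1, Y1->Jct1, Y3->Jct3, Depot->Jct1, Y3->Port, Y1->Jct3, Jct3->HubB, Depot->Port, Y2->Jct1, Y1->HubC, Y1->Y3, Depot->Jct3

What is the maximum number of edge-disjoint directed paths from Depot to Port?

4

Assign every edge capacity 1; by Menger, the answer equals the max flow.
Path Depot→Port (+1); total 1.
Path Depot→Y2→Port (+1); total 2.
Path Depot→Jct3→Port (+1); total 3.
Path Depot→HubB→Port (+1); total 4.
No residual Depot→Port path; max flow = 4.
Certifying cut of size 4: {Depot→HubB, Depot→Jct3, Depot→Port, Depot→Y2}.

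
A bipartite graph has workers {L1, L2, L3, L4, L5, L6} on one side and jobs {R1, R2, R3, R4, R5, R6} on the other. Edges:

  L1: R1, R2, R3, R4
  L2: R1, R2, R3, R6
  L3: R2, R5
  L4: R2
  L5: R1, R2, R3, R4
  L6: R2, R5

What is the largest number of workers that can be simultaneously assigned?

5

Unit-capacity flow: source→left, listed edges, right→sink; max matching = max flow.
Augmenting path L1→R1 (+1); matched 1.
Augmenting path L2→R2 (+1); matched 2.
Augmenting path L3→R5 (+1); matched 3.
Augmenting path L5→R3 (+1); matched 4.
Augmenting path L4→R2→L2→R6 (+1); matched 5.
No augmenting path remains; maximum matching = 5.
König certificate: {L1, L2, L5, R2, R5} is a vertex cover of size 5 (every listed pair touches it), so no matching can be larger.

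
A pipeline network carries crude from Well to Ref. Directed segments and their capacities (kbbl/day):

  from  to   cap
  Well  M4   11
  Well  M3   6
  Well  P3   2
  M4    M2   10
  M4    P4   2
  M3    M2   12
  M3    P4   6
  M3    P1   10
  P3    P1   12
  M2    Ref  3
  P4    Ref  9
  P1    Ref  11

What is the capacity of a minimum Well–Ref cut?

13

Augment Well→M4→M2→Ref: bottleneck 3, flow now 3.
Augment Well→M4→P4→Ref: bottleneck 2, flow now 5.
Augment Well→M3→P4→Ref: bottleneck 6, flow now 11.
Augment Well→P3→P1→Ref: bottleneck 2, flow now 13.
No augmenting path remains; maximum flow = 13.
By max-flow min-cut, the minimum cut capacity equals the max flow.
In the residual graph, reachable from Well: {Well, M4, M2}.
Min-cut edges: Well→M3 (6), Well→P3 (2), M4→P4 (2), M2→Ref (3); capacity 6 + 2 + 2 + 3 = 13.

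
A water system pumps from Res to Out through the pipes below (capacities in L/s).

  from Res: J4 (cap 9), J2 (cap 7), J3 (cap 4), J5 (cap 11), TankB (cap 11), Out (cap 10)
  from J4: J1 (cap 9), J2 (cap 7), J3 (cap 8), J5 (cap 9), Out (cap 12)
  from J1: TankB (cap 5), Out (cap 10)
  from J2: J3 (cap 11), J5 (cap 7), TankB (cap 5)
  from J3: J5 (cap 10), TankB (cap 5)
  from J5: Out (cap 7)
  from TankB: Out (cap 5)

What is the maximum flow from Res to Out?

31

Augment Res→Out: bottleneck 10, flow now 10.
Augment Res→J4→Out: bottleneck 9, flow now 19.
Augment Res→J5→Out: bottleneck 7, flow now 26.
Augment Res→TankB→Out: bottleneck 5, flow now 31.
No augmenting path remains; maximum flow = 31.
In the residual graph, reachable from Res: {Res, J2, J3, J5, TankB}.
Min-cut edges: Res→J4 (9), Res→Out (10), J5→Out (7), TankB→Out (5); capacity 9 + 10 + 7 + 5 = 31.
This cut is saturated, so no flow can exceed 31.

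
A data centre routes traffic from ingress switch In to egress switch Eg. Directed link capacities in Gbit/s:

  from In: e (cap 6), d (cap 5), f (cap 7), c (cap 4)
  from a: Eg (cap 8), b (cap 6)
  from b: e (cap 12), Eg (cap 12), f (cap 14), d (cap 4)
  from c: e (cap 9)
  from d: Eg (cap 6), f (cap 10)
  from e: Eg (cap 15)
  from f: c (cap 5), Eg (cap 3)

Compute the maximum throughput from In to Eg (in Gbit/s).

22

Augment In→d→Eg: bottleneck 5, flow now 5.
Augment In→e→Eg: bottleneck 6, flow now 11.
Augment In→f→Eg: bottleneck 3, flow now 14.
Augment In→c→e→Eg: bottleneck 4, flow now 18.
Augment In→f→c→e→Eg: bottleneck 4, flow now 22.
No augmenting path remains; maximum flow = 22.
In the residual graph, reachable from In: {In}.
Min-cut edges: In→c (4), In→d (5), In→e (6), In→f (7); capacity 4 + 5 + 6 + 7 = 22.
This cut is saturated, so no flow can exceed 22.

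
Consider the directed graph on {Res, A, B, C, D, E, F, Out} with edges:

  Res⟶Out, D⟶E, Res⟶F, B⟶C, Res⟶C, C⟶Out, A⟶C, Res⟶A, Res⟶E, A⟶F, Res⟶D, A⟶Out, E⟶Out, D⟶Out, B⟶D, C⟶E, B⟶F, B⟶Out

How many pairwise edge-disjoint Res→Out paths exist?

5

Assign every edge capacity 1; by Menger, the answer equals the max flow.
Path Res→Out (+1); total 1.
Path Res→A→Out (+1); total 2.
Path Res→C→Out (+1); total 3.
Path Res→D→Out (+1); total 4.
Path Res→E→Out (+1); total 5.
No residual Res→Out path; max flow = 5.
Certifying cut of size 5: {Res→A, Res→C, Res→D, Res→E, Res→Out}.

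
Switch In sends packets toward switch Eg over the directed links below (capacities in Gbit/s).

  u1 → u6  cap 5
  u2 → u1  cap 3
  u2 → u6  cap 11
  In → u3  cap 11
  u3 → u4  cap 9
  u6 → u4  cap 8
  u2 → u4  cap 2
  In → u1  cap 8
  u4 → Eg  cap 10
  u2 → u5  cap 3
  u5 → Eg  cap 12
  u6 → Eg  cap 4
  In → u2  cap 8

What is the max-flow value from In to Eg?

17

Augment In→u1→u6→Eg: bottleneck 4, flow now 4.
Augment In→u2→u4→Eg: bottleneck 2, flow now 6.
Augment In→u2→u5→Eg: bottleneck 3, flow now 9.
Augment In→u3→u4→Eg: bottleneck 8, flow now 17.
No augmenting path remains; maximum flow = 17.
In the residual graph, reachable from In: {In, u1, u2, u3, u4, u6}.
Min-cut edges: u2→u5 (3), u4→Eg (10), u6→Eg (4); capacity 3 + 10 + 4 = 17.
This cut is saturated, so no flow can exceed 17.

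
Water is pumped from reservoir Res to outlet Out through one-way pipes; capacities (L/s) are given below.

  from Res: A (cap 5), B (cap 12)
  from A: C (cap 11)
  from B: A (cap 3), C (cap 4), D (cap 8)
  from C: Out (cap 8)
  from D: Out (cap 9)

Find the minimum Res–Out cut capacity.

16

Augment Res→A→C→Out: bottleneck 5, flow now 5.
Augment Res→B→C→Out: bottleneck 3, flow now 8.
Augment Res→B→D→Out: bottleneck 8, flow now 16.
No augmenting path remains; maximum flow = 16.
By max-flow min-cut, the minimum cut capacity equals the max flow.
In the residual graph, reachable from Res: {Res, A, B, C}.
Min-cut edges: B→D (8), C→Out (8); capacity 8 + 8 = 16.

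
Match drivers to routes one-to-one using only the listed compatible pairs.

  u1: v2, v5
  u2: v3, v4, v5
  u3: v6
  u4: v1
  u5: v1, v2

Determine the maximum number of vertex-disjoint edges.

Unit-capacity flow: source→left, listed edges, right→sink; max matching = max flow.
Augmenting path u1→v2 (+1); matched 1.
Augmenting path u2→v3 (+1); matched 2.
Augmenting path u3→v6 (+1); matched 3.
Augmenting path u4→v1 (+1); matched 4.
Augmenting path u5→v2→u1→v5 (+1); matched 5.
No augmenting path remains; maximum matching = 5.
König certificate: {u1, u2, u3, u4, u5} is a vertex cover of size 5 (every listed pair touches it), so no matching can be larger.

5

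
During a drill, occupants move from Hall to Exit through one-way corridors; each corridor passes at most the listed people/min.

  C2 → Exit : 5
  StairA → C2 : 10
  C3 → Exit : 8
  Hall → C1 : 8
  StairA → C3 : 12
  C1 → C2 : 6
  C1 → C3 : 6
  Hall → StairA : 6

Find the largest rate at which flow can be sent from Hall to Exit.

13

Augment Hall→C1→C3→Exit: bottleneck 6, flow now 6.
Augment Hall→C1→C2→Exit: bottleneck 2, flow now 8.
Augment Hall→StairA→C3→Exit: bottleneck 2, flow now 10.
Augment Hall→StairA→C2→Exit: bottleneck 3, flow now 13.
No augmenting path remains; maximum flow = 13.
In the residual graph, reachable from Hall: {Hall, C1, StairA, C3, C2}.
Min-cut edges: C3→Exit (8), C2→Exit (5); capacity 8 + 5 = 13.
This cut is saturated, so no flow can exceed 13.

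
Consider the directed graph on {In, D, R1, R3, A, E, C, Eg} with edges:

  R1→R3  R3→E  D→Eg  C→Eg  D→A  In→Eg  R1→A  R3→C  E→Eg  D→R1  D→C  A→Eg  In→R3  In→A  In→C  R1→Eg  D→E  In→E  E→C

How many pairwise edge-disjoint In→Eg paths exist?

4

Assign every edge capacity 1; by Menger, the answer equals the max flow.
Path In→Eg (+1); total 1.
Path In→A→Eg (+1); total 2.
Path In→E→Eg (+1); total 3.
Path In→C→Eg (+1); total 4.
No residual In→Eg path; max flow = 4.
Certifying cut of size 4: {C→Eg, E→Eg, In→A, In→Eg}.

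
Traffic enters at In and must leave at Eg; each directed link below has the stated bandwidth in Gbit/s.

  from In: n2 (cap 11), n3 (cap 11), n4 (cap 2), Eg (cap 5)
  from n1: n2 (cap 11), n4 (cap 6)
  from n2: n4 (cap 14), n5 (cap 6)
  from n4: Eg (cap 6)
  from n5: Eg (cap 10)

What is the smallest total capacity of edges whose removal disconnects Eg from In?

17

Augment In→Eg: bottleneck 5, flow now 5.
Augment In→n4→Eg: bottleneck 2, flow now 7.
Augment In→n2→n4→Eg: bottleneck 4, flow now 11.
Augment In→n2→n5→Eg: bottleneck 6, flow now 17.
No augmenting path remains; maximum flow = 17.
By max-flow min-cut, the minimum cut capacity equals the max flow.
In the residual graph, reachable from In: {In, n2, n3, n4}.
Min-cut edges: In→Eg (5), n2→n5 (6), n4→Eg (6); capacity 5 + 6 + 6 = 17.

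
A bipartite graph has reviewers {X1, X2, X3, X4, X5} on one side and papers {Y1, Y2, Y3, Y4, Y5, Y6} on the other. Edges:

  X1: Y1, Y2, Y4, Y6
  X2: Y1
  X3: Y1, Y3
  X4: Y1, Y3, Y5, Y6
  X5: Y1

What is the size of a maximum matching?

4

Unit-capacity flow: source→left, listed edges, right→sink; max matching = max flow.
Augmenting path X1→Y1 (+1); matched 1.
Augmenting path X3→Y3 (+1); matched 2.
Augmenting path X4→Y5 (+1); matched 3.
Augmenting path X2→Y1→X1→Y2 (+1); matched 4.
No augmenting path remains; maximum matching = 4.
König certificate: {X1, X3, X4, Y1} is a vertex cover of size 4 (every listed pair touches it), so no matching can be larger.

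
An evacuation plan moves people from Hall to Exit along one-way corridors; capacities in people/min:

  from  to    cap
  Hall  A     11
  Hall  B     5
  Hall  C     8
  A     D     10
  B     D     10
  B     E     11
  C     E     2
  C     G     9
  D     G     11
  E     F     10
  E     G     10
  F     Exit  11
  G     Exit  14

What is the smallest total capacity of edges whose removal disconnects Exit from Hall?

21

Augment Hall→C→G→Exit: bottleneck 8, flow now 8.
Augment Hall→A→D→G→Exit: bottleneck 6, flow now 14.
Augment Hall→B→E→F→Exit: bottleneck 5, flow now 19.
Augment Hall→A→D→G→C→E→F→Exit: bottleneck 2, flow now 21. (uses reverse residual edge)
No augmenting path remains; maximum flow = 21.
By max-flow min-cut, the minimum cut capacity equals the max flow.
In the residual graph, reachable from Hall: {Hall, A, C, D, G}.
Min-cut edges: Hall→B (5), C→E (2), G→Exit (14); capacity 5 + 2 + 14 = 21.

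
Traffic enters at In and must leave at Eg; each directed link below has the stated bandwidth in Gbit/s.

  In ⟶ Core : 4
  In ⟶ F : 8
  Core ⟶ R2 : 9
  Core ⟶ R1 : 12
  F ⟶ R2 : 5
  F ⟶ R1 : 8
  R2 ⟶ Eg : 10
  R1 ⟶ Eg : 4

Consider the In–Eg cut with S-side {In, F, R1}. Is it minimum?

No — its capacity is 13, but the minimum cut has capacity 12.

Given cut capacity: 4 + 5 + 4 = 13.
Augment In→Core→R2→Eg: bottleneck 4, flow now 4.
Augment In→F→R2→Eg: bottleneck 5, flow now 9.
Augment In→F→R1→Eg: bottleneck 3, flow now 12.
No augmenting path remains; maximum flow = 12.
In the residual graph, reachable from In: {In}.
Min-cut edges: In→Core (4), In→F (8); capacity 4 + 8 = 12.
Cut capacity 13 exceeds the max flow 12, so it is not minimum.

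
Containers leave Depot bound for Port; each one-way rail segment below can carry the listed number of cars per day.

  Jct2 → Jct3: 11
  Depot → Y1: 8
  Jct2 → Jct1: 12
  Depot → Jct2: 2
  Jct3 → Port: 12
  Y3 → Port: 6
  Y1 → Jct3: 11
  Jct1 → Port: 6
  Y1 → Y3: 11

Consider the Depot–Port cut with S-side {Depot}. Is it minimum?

Yes — it is a minimum cut (capacity 10).

Given cut capacity: 8 + 2 = 10.
Augment Depot→Y1→Y3→Port: bottleneck 6, flow now 6.
Augment Depot→Y1→Jct3→Port: bottleneck 2, flow now 8.
Augment Depot→Jct2→Jct3→Port: bottleneck 2, flow now 10.
No augmenting path remains; maximum flow = 10.
Cut capacity 10 equals the max flow, so it is a minimum cut.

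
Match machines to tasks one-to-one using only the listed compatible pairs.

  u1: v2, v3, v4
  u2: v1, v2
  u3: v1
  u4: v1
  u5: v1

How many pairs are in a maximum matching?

3

Unit-capacity flow: source→left, listed edges, right→sink; max matching = max flow.
Augmenting path u1→v2 (+1); matched 1.
Augmenting path u2→v1 (+1); matched 2.
Augmenting path u3→v1→u2→v2→u1→v3 (+1); matched 3.
No augmenting path remains; maximum matching = 3.
König certificate: {u1, u2, v1} is a vertex cover of size 3 (every listed pair touches it), so no matching can be larger.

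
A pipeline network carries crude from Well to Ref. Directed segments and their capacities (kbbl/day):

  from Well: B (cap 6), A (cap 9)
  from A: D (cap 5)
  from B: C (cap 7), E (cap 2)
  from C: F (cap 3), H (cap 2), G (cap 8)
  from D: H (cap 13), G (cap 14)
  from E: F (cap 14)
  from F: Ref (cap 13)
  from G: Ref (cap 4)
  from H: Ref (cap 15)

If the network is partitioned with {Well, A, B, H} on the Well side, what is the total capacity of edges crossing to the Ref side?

Edges leaving {Well, A, B, H}: A→D (5), B→C (7), B→E (2), H→Ref (15).
Cut capacity = 5 + 7 + 2 + 15 = 29.

29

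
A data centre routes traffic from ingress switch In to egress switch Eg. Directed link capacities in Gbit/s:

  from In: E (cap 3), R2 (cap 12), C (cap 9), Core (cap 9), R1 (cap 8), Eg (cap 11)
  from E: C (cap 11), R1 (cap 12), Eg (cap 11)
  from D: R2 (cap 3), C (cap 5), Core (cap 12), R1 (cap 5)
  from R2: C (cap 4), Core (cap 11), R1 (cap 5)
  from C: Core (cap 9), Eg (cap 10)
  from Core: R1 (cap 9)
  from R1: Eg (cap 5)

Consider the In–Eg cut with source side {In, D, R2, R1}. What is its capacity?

69

Edges leaving {In, D, R2, R1}: In→E (3), In→C (9), In→Core (9), In→Eg (11), D→C (5), D→Core (12), R2→C (4), R2→Core (11), R1→Eg (5).
Cut capacity = 3 + 9 + 9 + 11 + 5 + 12 + 4 + 11 + 5 = 69.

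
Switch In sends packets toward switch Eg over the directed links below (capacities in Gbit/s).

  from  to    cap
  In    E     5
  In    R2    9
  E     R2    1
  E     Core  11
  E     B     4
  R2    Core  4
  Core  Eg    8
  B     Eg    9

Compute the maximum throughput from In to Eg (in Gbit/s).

Augment In→E→Core→Eg: bottleneck 5, flow now 5.
Augment In→R2→Core→Eg: bottleneck 3, flow now 8.
Augment In→R2→Core→E→B→Eg: bottleneck 1, flow now 9. (uses reverse residual edge)
No augmenting path remains; maximum flow = 9.
In the residual graph, reachable from In: {In, R2}.
Min-cut edges: In→E (5), R2→Core (4); capacity 5 + 4 = 9.
This cut is saturated, so no flow can exceed 9.

9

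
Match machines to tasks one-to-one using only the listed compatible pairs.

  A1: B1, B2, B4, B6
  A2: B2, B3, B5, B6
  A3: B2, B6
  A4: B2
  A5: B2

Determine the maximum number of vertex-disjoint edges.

Unit-capacity flow: source→left, listed edges, right→sink; max matching = max flow.
Augmenting path A1→B1 (+1); matched 1.
Augmenting path A2→B2 (+1); matched 2.
Augmenting path A3→B6 (+1); matched 3.
Augmenting path A4→B2→A2→B3 (+1); matched 4.
No augmenting path remains; maximum matching = 4.
König certificate: {A1, A2, A3, B2} is a vertex cover of size 4 (every listed pair touches it), so no matching can be larger.

4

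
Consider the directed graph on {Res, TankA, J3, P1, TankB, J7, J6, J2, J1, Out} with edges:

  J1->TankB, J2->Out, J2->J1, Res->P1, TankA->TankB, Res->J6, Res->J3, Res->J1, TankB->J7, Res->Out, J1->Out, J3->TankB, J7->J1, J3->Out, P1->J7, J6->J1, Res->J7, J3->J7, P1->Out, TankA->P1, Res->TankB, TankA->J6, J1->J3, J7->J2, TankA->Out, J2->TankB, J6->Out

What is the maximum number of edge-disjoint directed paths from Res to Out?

Assign every edge capacity 1; by Menger, the answer equals the max flow.
Path Res→Out (+1); total 1.
Path Res→J3→Out (+1); total 2.
Path Res→P1→Out (+1); total 3.
Path Res→J6→Out (+1); total 4.
Path Res→J1→Out (+1); total 5.
Path Res→J7→J2→Out (+1); total 6.
No residual Res→Out path; max flow = 6.
Certifying cut of size 6: {J1→Out, J3→Out, J7→J2, Res→J6, Res→Out, Res→P1}.

6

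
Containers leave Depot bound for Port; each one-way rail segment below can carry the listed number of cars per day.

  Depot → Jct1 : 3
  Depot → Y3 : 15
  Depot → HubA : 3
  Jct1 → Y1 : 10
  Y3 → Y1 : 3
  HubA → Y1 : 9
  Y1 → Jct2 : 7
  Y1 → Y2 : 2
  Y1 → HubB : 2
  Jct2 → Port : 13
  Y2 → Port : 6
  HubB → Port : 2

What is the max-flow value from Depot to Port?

9

Augment Depot→Jct1→Y1→Jct2→Port: bottleneck 3, flow now 3.
Augment Depot→Y3→Y1→Jct2→Port: bottleneck 3, flow now 6.
Augment Depot→HubA→Y1→Jct2→Port: bottleneck 1, flow now 7.
Augment Depot→HubA→Y1→Y2→Port: bottleneck 2, flow now 9.
No augmenting path remains; maximum flow = 9.
In the residual graph, reachable from Depot: {Depot, Y3}.
Min-cut edges: Depot→Jct1 (3), Depot→HubA (3), Y3→Y1 (3); capacity 3 + 3 + 3 = 9.
This cut is saturated, so no flow can exceed 9.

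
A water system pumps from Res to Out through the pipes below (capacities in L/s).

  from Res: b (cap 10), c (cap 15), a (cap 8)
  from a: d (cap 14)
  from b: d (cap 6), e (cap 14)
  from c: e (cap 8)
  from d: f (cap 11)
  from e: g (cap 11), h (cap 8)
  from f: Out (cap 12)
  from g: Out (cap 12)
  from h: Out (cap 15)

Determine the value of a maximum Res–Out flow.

26

Augment Res→a→d→f→Out: bottleneck 8, flow now 8.
Augment Res→b→d→f→Out: bottleneck 3, flow now 11.
Augment Res→b→e→g→Out: bottleneck 7, flow now 18.
Augment Res→c→e→g→Out: bottleneck 4, flow now 22.
Augment Res→c→e→h→Out: bottleneck 4, flow now 26.
No augmenting path remains; maximum flow = 26.
In the residual graph, reachable from Res: {Res, c}.
Min-cut edges: Res→a (8), Res→b (10), c→e (8); capacity 8 + 10 + 8 = 26.
This cut is saturated, so no flow can exceed 26.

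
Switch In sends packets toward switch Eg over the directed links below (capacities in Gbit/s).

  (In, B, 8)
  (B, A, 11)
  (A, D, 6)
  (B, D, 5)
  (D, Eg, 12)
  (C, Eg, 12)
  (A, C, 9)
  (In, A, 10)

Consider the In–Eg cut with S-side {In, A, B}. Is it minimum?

Given cut capacity: 9 + 6 + 5 = 20.
Augment In→A→C→Eg: bottleneck 9, flow now 9.
Augment In→A→D→Eg: bottleneck 1, flow now 10.
Augment In→B→D→Eg: bottleneck 5, flow now 15.
Augment In→B→A→D→Eg: bottleneck 3, flow now 18.
No augmenting path remains; maximum flow = 18.
In the residual graph, reachable from In: {In}.
Min-cut edges: In→A (10), In→B (8); capacity 10 + 8 = 18.
Cut capacity 20 exceeds the max flow 18, so it is not minimum.

No — its capacity is 20, but the minimum cut has capacity 18.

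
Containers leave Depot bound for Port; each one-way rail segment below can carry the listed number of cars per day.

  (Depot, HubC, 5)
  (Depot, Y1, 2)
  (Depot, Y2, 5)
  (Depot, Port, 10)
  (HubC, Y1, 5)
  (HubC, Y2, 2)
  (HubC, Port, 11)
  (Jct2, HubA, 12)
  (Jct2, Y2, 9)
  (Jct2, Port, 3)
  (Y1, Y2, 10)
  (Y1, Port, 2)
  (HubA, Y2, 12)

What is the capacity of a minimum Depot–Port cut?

Augment Depot→Port: bottleneck 10, flow now 10.
Augment Depot→HubC→Port: bottleneck 5, flow now 15.
Augment Depot→Y1→Port: bottleneck 2, flow now 17.
No augmenting path remains; maximum flow = 17.
By max-flow min-cut, the minimum cut capacity equals the max flow.
In the residual graph, reachable from Depot: {Depot, Y2}.
Min-cut edges: Depot→HubC (5), Depot→Y1 (2), Depot→Port (10); capacity 5 + 2 + 10 = 17.

17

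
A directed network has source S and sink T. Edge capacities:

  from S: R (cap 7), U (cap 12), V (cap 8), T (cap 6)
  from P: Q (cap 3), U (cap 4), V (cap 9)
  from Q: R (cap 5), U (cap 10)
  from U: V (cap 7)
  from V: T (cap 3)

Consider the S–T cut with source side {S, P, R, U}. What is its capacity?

33

Edges leaving {S, P, R, U}: S→V (8), S→T (6), P→Q (3), P→V (9), U→V (7).
Cut capacity = 8 + 6 + 3 + 9 + 7 = 33.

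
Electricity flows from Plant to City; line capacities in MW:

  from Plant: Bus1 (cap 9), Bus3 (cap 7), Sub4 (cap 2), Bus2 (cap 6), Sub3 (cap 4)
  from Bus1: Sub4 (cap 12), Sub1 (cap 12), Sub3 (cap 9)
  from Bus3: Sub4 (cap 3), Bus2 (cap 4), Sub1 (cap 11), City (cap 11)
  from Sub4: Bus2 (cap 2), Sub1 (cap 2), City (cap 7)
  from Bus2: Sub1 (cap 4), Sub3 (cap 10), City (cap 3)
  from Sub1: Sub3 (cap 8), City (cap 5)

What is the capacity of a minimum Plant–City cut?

Augment Plant→Bus3→City: bottleneck 7, flow now 7.
Augment Plant→Sub4→City: bottleneck 2, flow now 9.
Augment Plant→Bus2→City: bottleneck 3, flow now 12.
Augment Plant→Bus1→Sub4→City: bottleneck 5, flow now 17.
Augment Plant→Bus1→Sub1→City: bottleneck 4, flow now 21.
Augment Plant→Bus2→Sub1→City: bottleneck 1, flow now 22.
No augmenting path remains; maximum flow = 22.
By max-flow min-cut, the minimum cut capacity equals the max flow.
In the residual graph, reachable from Plant: {Plant, Bus1, Sub4, Bus2, Sub1, Sub3}.
Min-cut edges: Plant→Bus3 (7), Sub4→City (7), Bus2→City (3), Sub1→City (5); capacity 7 + 7 + 3 + 5 = 22.

22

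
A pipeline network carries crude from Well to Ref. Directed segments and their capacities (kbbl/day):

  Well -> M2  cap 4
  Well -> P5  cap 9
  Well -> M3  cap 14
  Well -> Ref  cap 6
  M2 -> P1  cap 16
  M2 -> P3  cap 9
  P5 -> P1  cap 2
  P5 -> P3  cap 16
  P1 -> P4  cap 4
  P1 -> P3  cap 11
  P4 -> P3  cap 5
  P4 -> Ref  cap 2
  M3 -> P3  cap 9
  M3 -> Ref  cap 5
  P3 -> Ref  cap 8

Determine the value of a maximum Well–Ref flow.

Augment Well→Ref: bottleneck 6, flow now 6.
Augment Well→M3→Ref: bottleneck 5, flow now 11.
Augment Well→M2→P3→Ref: bottleneck 4, flow now 15.
Augment Well→P5→P3→Ref: bottleneck 4, flow now 19.
Augment Well→P5→P1→P4→Ref: bottleneck 2, flow now 21.
No augmenting path remains; maximum flow = 21.
In the residual graph, reachable from Well: {Well, M2, P5, P1, P4, M3, P3}.
Min-cut edges: Well→Ref (6), P4→Ref (2), M3→Ref (5), P3→Ref (8); capacity 6 + 2 + 5 + 8 = 21.
This cut is saturated, so no flow can exceed 21.

21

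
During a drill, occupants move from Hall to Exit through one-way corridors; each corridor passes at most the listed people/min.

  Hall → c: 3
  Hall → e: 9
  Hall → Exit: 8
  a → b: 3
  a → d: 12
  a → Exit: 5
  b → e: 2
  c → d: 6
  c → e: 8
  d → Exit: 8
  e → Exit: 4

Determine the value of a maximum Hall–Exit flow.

Augment Hall→Exit: bottleneck 8, flow now 8.
Augment Hall→e→Exit: bottleneck 4, flow now 12.
Augment Hall→c→d→Exit: bottleneck 3, flow now 15.
No augmenting path remains; maximum flow = 15.
In the residual graph, reachable from Hall: {Hall, e}.
Min-cut edges: Hall→c (3), Hall→Exit (8), e→Exit (4); capacity 3 + 8 + 4 = 15.
This cut is saturated, so no flow can exceed 15.

15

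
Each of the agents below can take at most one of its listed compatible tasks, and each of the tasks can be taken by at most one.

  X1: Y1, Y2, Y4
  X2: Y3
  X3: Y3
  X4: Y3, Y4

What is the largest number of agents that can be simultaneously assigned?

3

Unit-capacity flow: source→left, listed edges, right→sink; max matching = max flow.
Augmenting path X1→Y1 (+1); matched 1.
Augmenting path X2→Y3 (+1); matched 2.
Augmenting path X4→Y4 (+1); matched 3.
No augmenting path remains; maximum matching = 3.
König certificate: {X1, X4, Y3} is a vertex cover of size 3 (every listed pair touches it), so no matching can be larger.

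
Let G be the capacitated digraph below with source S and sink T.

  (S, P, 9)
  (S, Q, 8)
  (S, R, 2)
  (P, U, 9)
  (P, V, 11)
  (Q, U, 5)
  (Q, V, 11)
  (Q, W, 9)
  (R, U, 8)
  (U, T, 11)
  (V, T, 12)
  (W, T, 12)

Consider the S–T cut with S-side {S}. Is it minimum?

Given cut capacity: 9 + 8 + 2 = 19.
Augment S→P→U→T: bottleneck 9, flow now 9.
Augment S→Q→U→T: bottleneck 2, flow now 11.
Augment S→Q→V→T: bottleneck 6, flow now 17.
Augment S→R→U→P→V→T: bottleneck 2, flow now 19. (uses reverse residual edge)
No augmenting path remains; maximum flow = 19.
Cut capacity 19 equals the max flow, so it is a minimum cut.

Yes — it is a minimum cut (capacity 19).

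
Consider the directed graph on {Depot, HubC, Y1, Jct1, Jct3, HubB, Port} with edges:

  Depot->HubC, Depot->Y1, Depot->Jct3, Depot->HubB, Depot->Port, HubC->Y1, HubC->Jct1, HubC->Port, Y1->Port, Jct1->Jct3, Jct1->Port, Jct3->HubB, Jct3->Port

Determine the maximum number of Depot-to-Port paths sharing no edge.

Assign every edge capacity 1; by Menger, the answer equals the max flow.
Path Depot→Port (+1); total 1.
Path Depot→HubC→Port (+1); total 2.
Path Depot→Y1→Port (+1); total 3.
Path Depot→Jct3→Port (+1); total 4.
No residual Depot→Port path; max flow = 4.
Certifying cut of size 4: {Depot→HubC, Depot→Jct3, Depot→Port, Depot→Y1}.

4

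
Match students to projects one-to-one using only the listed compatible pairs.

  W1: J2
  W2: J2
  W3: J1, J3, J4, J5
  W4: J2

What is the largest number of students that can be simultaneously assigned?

Unit-capacity flow: source→left, listed edges, right→sink; max matching = max flow.
Augmenting path W1→J2 (+1); matched 1.
Augmenting path W3→J1 (+1); matched 2.
No augmenting path remains; maximum matching = 2.
König certificate: {W3, J2} is a vertex cover of size 2 (every listed pair touches it), so no matching can be larger.

2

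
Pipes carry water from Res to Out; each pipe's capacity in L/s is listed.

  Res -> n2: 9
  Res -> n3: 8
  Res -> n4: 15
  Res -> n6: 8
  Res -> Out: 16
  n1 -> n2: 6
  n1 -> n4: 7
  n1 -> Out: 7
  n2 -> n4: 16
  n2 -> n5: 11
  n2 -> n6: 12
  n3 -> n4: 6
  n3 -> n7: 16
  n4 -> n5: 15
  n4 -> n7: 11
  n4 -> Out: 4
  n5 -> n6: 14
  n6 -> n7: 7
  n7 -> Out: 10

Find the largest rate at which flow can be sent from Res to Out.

30

Augment Res→Out: bottleneck 16, flow now 16.
Augment Res→n4→Out: bottleneck 4, flow now 20.
Augment Res→n3→n7→Out: bottleneck 8, flow now 28.
Augment Res→n4→n7→Out: bottleneck 2, flow now 30.
No augmenting path remains; maximum flow = 30.
In the residual graph, reachable from Res: {Res, n2, n3, n4, n5, n6, n7}.
Min-cut edges: Res→Out (16), n4→Out (4), n7→Out (10); capacity 16 + 4 + 10 = 30.
This cut is saturated, so no flow can exceed 30.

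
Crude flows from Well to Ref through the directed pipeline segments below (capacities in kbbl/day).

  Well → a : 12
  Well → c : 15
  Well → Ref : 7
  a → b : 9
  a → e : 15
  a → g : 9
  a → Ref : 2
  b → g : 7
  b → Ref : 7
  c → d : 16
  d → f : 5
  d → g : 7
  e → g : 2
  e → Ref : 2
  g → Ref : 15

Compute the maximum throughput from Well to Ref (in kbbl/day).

Augment Well→Ref: bottleneck 7, flow now 7.
Augment Well→a→Ref: bottleneck 2, flow now 9.
Augment Well→a→b→Ref: bottleneck 7, flow now 16.
Augment Well→a→e→Ref: bottleneck 2, flow now 18.
Augment Well→a→g→Ref: bottleneck 1, flow now 19.
Augment Well→c→d→g→Ref: bottleneck 7, flow now 26.
No augmenting path remains; maximum flow = 26.
In the residual graph, reachable from Well: {Well, c, d, f}.
Min-cut edges: Well→a (12), Well→Ref (7), d→g (7); capacity 12 + 7 + 7 = 26.
This cut is saturated, so no flow can exceed 26.

26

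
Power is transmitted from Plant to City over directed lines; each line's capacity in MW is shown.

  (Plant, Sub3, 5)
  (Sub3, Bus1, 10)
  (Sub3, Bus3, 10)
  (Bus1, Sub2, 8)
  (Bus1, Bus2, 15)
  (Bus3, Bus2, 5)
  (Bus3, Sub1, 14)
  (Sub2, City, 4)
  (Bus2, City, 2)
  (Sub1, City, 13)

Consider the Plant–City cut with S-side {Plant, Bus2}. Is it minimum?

Given cut capacity: 5 + 2 = 7.
Augment Plant→Sub3→Bus1→Sub2→City: bottleneck 4, flow now 4.
Augment Plant→Sub3→Bus1→Bus2→City: bottleneck 1, flow now 5.
No augmenting path remains; maximum flow = 5.
In the residual graph, reachable from Plant: {Plant}.
Min-cut edges: Plant→Sub3 (5); capacity 5 = 5.
Cut capacity 7 exceeds the max flow 5, so it is not minimum.

No — its capacity is 7, but the minimum cut has capacity 5.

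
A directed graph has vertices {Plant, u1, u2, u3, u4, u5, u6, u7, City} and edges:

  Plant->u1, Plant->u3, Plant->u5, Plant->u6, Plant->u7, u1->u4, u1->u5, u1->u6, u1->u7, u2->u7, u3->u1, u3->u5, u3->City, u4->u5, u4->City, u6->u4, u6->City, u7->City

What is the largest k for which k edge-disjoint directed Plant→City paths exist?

4

Assign every edge capacity 1; by Menger, the answer equals the max flow.
Path Plant→u3→City (+1); total 1.
Path Plant→u6→City (+1); total 2.
Path Plant→u7→City (+1); total 3.
Path Plant→u1→u4→City (+1); total 4.
No residual Plant→City path; max flow = 4.
Certifying cut of size 4: {Plant→u1, Plant→u3, Plant→u6, Plant→u7}.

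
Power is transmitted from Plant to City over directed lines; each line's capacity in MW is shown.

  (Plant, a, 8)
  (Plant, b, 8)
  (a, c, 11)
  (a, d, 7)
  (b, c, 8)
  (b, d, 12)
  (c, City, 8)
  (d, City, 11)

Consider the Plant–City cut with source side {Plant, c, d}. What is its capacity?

35

Edges leaving {Plant, c, d}: Plant→a (8), Plant→b (8), c→City (8), d→City (11).
Cut capacity = 8 + 8 + 8 + 11 = 35.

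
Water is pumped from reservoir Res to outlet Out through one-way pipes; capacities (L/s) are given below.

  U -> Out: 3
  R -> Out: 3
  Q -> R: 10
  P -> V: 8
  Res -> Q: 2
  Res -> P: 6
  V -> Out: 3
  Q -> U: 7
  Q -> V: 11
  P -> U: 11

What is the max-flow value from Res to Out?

Augment Res→P→U→Out: bottleneck 3, flow now 3.
Augment Res→P→V→Out: bottleneck 3, flow now 6.
Augment Res→Q→R→Out: bottleneck 2, flow now 8.
No augmenting path remains; maximum flow = 8.
In the residual graph, reachable from Res: {Res}.
Min-cut edges: Res→P (6), Res→Q (2); capacity 6 + 2 = 8.
This cut is saturated, so no flow can exceed 8.

8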